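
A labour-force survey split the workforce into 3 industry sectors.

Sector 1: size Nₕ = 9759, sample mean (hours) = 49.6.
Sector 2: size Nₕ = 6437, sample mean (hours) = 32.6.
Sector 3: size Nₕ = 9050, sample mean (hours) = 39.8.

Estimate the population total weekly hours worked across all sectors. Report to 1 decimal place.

Estimate total by summing Nₕ·x̄ₕ over strata.
9759·49.6 + 6437·32.6 + 9050·39.8 = 484046.4 + 209846.2 + 360190 = 1054082.6.

1054082.6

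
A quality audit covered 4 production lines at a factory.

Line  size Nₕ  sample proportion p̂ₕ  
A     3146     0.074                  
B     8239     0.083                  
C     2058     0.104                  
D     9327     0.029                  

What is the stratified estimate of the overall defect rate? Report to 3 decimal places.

0.062

N = 3146 + 8239 + 2058 + 9327 = 22770.
Overall proportion = Σ (Nₕ/N)·p̂ₕ.
Σ Nₕp̂ₕ = 232.804 + 683.837 + 214.032 + 270.483 = 1401.156.
1401.156 / 22770 = 0.06154... → 0.062.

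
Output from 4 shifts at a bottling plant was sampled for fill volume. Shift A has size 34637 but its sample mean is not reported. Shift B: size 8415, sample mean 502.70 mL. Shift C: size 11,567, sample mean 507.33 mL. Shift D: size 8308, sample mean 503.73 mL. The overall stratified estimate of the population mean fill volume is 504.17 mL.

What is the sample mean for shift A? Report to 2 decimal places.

503.58

Σ Nₕx̄ₕ = N·μ, so 34637·x̄_A = 62927·504.17 − (8415·502.70 + 11567·507.33 + 8308·503.73).
= 31725905.59 − 14283495.45 = 17442410.14.
x̄_A = 17442410.14 / 34637 = 503.5774... → 503.58.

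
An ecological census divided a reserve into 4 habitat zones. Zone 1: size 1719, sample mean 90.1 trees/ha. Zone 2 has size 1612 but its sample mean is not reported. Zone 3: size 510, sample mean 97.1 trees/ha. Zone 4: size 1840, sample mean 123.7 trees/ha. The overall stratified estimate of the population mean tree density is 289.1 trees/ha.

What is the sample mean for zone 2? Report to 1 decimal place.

750.8

N = 1719 + 1612 + 510 + 1840 = 5681.
Overall total = μ·N = 289.1·5681 = 1642377.1.
Subtract the known strata: 1719·90.1 + 510·97.1 + 1840·123.7 = 432010.9.
Remaining total for zone 2: 1642377.1 − 432010.9 = 1210366.2.
Divide by its size: 1210366.2 / 1612 = 750.848... → 750.8.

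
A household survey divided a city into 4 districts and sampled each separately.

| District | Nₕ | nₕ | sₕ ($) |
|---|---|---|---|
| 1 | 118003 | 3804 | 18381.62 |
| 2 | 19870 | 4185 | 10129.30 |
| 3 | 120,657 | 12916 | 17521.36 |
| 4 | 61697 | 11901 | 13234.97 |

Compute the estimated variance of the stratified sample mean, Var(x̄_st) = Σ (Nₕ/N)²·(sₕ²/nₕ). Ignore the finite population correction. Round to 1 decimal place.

N = 320227; Wₕ = Nₕ/N.
district 1: (118003/320227)²·18381.62²/3804 = 12061.3873
district 2: (19870/320227)²·10129.30²/4185 = 94.3938
district 3: (120657/320227)²·17521.36²/12916 = 3374.4014
district 4: (61697/320227)²·13234.97²/11901 = 546.3547
Sum = 16076.5371 → 16076.5.

16076.5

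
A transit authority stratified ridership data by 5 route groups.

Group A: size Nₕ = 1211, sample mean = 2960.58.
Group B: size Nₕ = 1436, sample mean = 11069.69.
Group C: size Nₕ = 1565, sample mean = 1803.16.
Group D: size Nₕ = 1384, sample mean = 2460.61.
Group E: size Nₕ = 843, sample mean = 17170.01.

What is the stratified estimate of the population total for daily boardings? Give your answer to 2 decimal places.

A: 1211·2960.58 = 3585262.38
B: 1436·11069.69 = 15896074.84
C: 1565·1803.16 = 2821945.4
D: 1384·2460.61 = 3405484.24
E: 843·17170.01 = 14474318.43
τ̂ = Σ Nₕx̄ₕ = 40183085.29.

40183085.29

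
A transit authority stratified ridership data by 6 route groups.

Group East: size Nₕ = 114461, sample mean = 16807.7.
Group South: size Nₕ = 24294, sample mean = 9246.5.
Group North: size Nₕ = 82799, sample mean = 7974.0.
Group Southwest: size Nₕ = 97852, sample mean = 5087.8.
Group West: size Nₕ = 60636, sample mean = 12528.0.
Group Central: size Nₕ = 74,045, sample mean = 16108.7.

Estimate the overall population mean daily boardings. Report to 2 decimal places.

N = 454087; weights Wₕ = Nₕ/N = (0.2521, 0.0535, 0.1823, 0.2155, 0.1335, 0.1631).
x̄_st = Σ Wₕ·x̄ₕ = 0.2521·16807.7 + 0.0535·9246.5 + 0.1823·7974.0 + 0.2155·5087.8 + 0.1335·12528.0 + 0.1631·16108.7 ≈ 11581.4101...
→ 11581.41.

11581.41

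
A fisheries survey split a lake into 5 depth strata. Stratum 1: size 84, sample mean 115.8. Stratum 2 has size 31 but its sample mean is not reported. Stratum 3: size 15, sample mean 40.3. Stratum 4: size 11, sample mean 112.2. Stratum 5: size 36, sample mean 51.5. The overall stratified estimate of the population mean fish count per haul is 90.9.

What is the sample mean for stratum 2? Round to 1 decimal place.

Σ Nₕx̄ₕ = N·μ, so 31·x̄_2 = 177·90.9 − (84·115.8 + 15·40.3 + 11·112.2 + 36·51.5).
= 16089.3 − 13419.9 = 2669.4.
x̄_2 = 2669.4 / 31 = 86.110... → 86.1.

86.1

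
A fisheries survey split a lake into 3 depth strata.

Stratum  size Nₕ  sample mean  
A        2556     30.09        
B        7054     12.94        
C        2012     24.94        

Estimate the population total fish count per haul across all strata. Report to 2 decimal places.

Estimate total by summing Nₕ·x̄ₕ over strata.
2556·30.09 + 7054·12.94 + 2012·24.94 = 76910.04 + 91278.76 + 50179.28 = 218368.08.

218368.08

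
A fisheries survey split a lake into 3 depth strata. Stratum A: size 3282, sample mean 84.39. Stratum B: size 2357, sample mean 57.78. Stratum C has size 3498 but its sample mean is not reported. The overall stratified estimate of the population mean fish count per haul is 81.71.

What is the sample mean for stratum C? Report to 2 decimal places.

N = 3282 + 2357 + 3498 = 9137.
Overall total = μ·N = 81.71·9137 = 746584.27.
Subtract the known strata: 3282·84.39 + 2357·57.78 = 413155.44.
Remaining total for stratum C: 746584.27 − 413155.44 = 333428.83.
Divide by its size: 333428.83 / 3498 = 95.3198... → 95.32.

95.32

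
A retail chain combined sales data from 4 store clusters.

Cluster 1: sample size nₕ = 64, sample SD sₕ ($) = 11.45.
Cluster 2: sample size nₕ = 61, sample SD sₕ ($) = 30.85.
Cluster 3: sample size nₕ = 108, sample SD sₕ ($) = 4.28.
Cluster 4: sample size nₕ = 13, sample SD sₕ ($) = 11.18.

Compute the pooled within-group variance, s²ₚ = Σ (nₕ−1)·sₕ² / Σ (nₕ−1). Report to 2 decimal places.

1: (64−1)·11.45² = 63·131.1025 = 8259.4575
2: (61−1)·30.85² = 60·951.7225 = 57103.35
3: (108−1)·4.28² = 107·18.3184 = 1960.0688
4: (13−1)·11.18² = 12·124.9924 = 1499.9088
Numerator = 68822.7851; denominator = Σ(nₕ−1) = 242.
s²ₚ = 68822.7851/242 = 284.3917... → 284.39.

284.39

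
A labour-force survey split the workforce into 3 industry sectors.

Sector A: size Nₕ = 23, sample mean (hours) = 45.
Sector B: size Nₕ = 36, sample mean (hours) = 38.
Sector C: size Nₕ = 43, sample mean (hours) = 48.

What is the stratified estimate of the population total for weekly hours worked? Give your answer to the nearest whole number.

4467

Estimate total by summing Nₕ·x̄ₕ over strata.
23·45 + 36·38 + 43·48 = 1035 + 1368 + 2064 = 4467.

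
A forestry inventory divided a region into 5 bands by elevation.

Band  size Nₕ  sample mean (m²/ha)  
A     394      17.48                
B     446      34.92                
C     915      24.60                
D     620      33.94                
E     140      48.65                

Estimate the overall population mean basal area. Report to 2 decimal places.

28.96

x̄_st = (Σ Nₕx̄ₕ) / (Σ Nₕ) = (394·17.48 + 446·34.92 + 915·24.60 + 620·33.94 + 140·48.65) / 2515
= 72824.24 / 2515 = 28.9560... → 28.96.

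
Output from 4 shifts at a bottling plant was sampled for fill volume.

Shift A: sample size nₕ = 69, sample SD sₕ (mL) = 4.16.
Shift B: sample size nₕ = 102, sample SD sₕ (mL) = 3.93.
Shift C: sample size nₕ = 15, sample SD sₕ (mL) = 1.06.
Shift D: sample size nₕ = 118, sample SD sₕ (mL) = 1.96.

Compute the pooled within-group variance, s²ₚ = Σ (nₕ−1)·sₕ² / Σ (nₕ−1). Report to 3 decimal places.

10.673

Degrees of freedom: 68 + 101 + 14 + 117 = 300.
Σ(nₕ−1)sₕ² = 68·17.3056 + 101·15.4449 + 14·1.1236 + 117·3.8416 = 3201.9133.
s²ₚ = 3201.9133 / 300 = 10.67304... → 10.673.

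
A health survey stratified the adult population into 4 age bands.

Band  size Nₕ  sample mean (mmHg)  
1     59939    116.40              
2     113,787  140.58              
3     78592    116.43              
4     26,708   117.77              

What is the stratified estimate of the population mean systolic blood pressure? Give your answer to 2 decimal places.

126.40

N = 279026; weights Wₕ = Nₕ/N = (0.2148, 0.4078, 0.2817, 0.0957).
x̄_st = Σ Wₕ·x̄ₕ = 0.2148·116.40 + 0.4078·140.58 + 0.2817·116.43 + 0.0957·117.77 ≈ 126.4002...
→ 126.40.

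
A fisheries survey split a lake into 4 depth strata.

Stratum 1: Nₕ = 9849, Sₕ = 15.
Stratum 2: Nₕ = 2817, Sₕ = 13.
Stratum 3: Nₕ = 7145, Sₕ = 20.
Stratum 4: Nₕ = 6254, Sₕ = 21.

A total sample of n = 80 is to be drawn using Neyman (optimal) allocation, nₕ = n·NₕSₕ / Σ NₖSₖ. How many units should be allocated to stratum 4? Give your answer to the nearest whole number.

Σ NₕSₕ = 9849·15 + 2817·13 + 7145·20 + 6254·21 = 458590.
Share for 4: 131334/458590 = 0.28639.
n_4 = 80 × 0.28639 = 22.911... → 23.

23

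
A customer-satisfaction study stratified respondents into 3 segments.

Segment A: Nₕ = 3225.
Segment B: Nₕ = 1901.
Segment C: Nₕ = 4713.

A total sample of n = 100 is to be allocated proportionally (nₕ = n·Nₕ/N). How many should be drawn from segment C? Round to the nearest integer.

48

N = 3225 + 1901 + 4713 = 9839.
n_C = 100·4713/9839 = 47.901... → 48.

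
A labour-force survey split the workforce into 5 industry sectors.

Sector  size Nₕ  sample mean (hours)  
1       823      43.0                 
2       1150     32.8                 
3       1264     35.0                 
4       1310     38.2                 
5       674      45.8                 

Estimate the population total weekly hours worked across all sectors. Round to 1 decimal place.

Population total = Σ Nₕ·x̄ₕ (each stratum's size times its mean).
823·43.0 + 1150·32.8 + 1264·35.0 + 1310·38.2 + 674·45.8 = 35389 + 37720 + 44240 + 50042 + 30869.2 = 198260.2.

198260.2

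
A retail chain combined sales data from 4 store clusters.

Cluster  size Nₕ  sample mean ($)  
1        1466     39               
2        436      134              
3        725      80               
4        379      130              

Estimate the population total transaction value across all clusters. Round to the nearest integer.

222868

Population total = Σ Nₕ·x̄ₕ (each stratum's size times its mean).
1466·39 + 436·134 + 725·80 + 379·130 = 57174 + 58424 + 58000 + 49270 = 222868.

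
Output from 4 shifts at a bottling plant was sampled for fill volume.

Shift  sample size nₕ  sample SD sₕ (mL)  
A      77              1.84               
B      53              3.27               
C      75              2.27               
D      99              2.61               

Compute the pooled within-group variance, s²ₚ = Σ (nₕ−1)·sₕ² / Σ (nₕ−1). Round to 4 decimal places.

6.2075

A: (77−1)·1.84² = 76·3.3856 = 257.3056
B: (53−1)·3.27² = 52·10.6929 = 556.0308
C: (75−1)·2.27² = 74·5.1529 = 381.3146
D: (99−1)·2.61² = 98·6.8121 = 667.5858
Numerator = 1862.2368; denominator = Σ(nₕ−1) = 300.
s²ₚ = 1862.2368/300 = 6.207456 → 6.2075.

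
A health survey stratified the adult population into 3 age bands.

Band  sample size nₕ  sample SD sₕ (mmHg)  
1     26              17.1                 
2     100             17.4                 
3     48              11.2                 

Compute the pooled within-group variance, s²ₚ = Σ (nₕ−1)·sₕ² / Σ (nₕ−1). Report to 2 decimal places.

252.51

Degrees of freedom: 25 + 99 + 47 = 171.
Σ(nₕ−1)sₕ² = 25·292.41 + 99·302.76 + 47·125.44 = 43179.17.
s²ₚ = 43179.17 / 171 = 252.5098... → 252.51.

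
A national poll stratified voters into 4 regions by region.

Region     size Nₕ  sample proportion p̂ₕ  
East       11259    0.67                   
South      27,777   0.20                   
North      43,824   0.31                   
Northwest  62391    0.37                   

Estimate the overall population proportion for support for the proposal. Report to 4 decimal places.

0.3426

Wₕ = Nₕ/N with N = 145251: 0.0775, 0.1912, 0.3017, 0.4295.
p̂_st = 0.0775·0.67 + 0.1912·0.20 + 0.3017·0.31 + 0.4295·0.37 ≈ 0.342642... → 0.3426.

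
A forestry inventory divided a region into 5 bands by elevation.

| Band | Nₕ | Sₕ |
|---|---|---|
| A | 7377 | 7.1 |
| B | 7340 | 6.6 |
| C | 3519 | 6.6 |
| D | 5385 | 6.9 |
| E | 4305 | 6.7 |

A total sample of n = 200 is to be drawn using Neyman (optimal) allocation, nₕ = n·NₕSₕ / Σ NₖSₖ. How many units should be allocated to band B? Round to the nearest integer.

Σ NₕSₕ = 7377·7.1 + 7340·6.6 + 3519·6.6 + 5385·6.9 + 4305·6.7 = 190046.1.
Share for B: 48444/190046.1 = 0.25491.
n_B = 200 × 0.25491 = 50.981... → 51.

51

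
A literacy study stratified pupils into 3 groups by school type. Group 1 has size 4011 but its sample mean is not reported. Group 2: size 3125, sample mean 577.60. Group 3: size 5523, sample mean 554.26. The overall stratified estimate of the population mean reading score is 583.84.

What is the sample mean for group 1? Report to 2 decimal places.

N = 4011 + 3125 + 5523 = 12659.
Overall total = μ·N = 583.84·12659 = 7390830.56.
Subtract the known strata: 3125·577.60 + 5523·554.26 = 4866177.98.
Remaining total for group 1: 7390830.56 − 4866177.98 = 2524652.58.
Divide by its size: 2524652.58 / 4011 = 629.4322... → 629.43.

629.43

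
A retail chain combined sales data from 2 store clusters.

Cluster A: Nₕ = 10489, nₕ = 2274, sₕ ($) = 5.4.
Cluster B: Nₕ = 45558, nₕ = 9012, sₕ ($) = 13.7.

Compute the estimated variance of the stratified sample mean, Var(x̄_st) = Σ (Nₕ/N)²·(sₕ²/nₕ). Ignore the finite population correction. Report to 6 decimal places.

N = 56047; Wₕ = Nₕ/N.
cluster A: (10489/56047)²·5.4²/2274 = 0.000449118
cluster B: (45558/56047)²·13.7²/9012 = 0.013760826
Sum = 0.014209944 → 0.014210.

0.014210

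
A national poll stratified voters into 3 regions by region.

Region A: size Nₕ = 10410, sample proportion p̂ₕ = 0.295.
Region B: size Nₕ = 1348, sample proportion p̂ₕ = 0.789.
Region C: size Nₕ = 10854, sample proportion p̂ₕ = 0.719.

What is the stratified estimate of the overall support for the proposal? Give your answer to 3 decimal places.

0.528

Wₕ = Nₕ/N with N = 22612: 0.4604, 0.0596, 0.4800.
p̂_st = 0.4604·0.295 + 0.0596·0.789 + 0.4800·0.719 ≈ 0.52797... → 0.528.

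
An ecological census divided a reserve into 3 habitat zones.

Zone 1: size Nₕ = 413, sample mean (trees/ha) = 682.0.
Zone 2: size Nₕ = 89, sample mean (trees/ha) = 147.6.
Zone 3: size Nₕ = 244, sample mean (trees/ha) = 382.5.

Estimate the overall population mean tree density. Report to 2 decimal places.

520.28

N = 746; weights Wₕ = Nₕ/N = (0.5536, 0.1193, 0.3271).
x̄_st = Σ Wₕ·x̄ₕ = 0.5536·682.0 + 0.1193·147.6 + 0.3271·382.5 ≈ 520.2847...
→ 520.28.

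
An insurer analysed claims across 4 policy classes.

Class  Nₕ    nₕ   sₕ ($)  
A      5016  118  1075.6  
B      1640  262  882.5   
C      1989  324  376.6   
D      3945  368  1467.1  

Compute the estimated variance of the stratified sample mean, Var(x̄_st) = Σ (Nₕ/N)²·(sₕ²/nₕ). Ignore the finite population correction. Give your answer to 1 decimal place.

2191.9

N = 12590; Wₕ = Nₕ/N.
class A: (5016/12590)²·1075.6²/118 = 1556.2637
class B: (1640/12590)²·882.5²/262 = 50.4388
class C: (1989/12590)²·376.6²/324 = 10.9253
class D: (3945/12590)²·1467.1²/368 = 574.2674
Sum = 2191.8951 → 2191.9.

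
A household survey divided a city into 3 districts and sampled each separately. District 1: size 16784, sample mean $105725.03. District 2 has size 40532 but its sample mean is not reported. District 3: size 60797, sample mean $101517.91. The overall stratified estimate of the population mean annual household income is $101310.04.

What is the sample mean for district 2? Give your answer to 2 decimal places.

Σ Nₕx̄ₕ = N·μ, so 40532·x̄_2 = 118113·101310.04 − (16784·105725.03 + 60797·101517.91).
= 11966032754.52 − 7946473277.79 = 4019559476.73.
x̄_2 = 4019559476.73 / 40532 = 99170.0256... → 99170.03.

99170.03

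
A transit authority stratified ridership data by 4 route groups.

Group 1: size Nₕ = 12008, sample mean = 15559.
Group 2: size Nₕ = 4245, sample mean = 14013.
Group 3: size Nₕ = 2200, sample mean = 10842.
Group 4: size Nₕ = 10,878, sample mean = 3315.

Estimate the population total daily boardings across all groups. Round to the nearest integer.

306230627

1: 12008·15559 = 186832472
2: 4245·14013 = 59485185
3: 2200·10842 = 23852400
4: 10878·3315 = 36060570
τ̂ = Σ Nₕx̄ₕ = 306230627.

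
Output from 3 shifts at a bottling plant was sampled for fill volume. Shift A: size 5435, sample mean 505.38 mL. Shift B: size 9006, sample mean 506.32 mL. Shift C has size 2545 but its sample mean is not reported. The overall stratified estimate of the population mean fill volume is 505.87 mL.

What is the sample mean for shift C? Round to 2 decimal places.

505.32

Σ Nₕx̄ₕ = N·μ, so 2545·x̄_C = 16986·505.87 − (5435·505.38 + 9006·506.32).
= 8592707.82 − 7306658.22 = 1286049.6.
x̄_C = 1286049.6 / 2545 = 505.3240... → 505.32.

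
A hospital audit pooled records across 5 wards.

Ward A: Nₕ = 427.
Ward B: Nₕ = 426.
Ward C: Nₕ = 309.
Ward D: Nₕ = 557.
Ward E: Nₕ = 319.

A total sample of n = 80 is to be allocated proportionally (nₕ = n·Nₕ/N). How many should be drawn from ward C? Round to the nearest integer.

N = 427 + 426 + 309 + 557 + 319 = 2038.
n_C = 80·309/2038 = 12.130... → 12.

12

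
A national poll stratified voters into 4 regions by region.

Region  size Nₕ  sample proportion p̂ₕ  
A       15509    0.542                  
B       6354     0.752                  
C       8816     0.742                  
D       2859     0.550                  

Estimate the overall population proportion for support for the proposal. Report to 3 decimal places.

N = 15509 + 6354 + 8816 + 2859 = 33538.
Overall proportion = Σ (Nₕ/N)·p̂ₕ.
Σ Nₕp̂ₕ = 8405.878 + 4778.208 + 6541.472 + 1572.45 = 21298.008.
21298.008 / 33538 = 0.63504... → 0.635.

0.635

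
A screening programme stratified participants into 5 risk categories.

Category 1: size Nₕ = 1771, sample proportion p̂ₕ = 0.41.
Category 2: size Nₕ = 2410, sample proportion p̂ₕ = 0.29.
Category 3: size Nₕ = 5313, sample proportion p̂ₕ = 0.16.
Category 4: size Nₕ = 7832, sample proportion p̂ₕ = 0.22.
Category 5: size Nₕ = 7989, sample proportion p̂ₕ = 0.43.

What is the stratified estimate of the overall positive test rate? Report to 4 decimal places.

0.2936

Wₕ = Nₕ/N with N = 25315: 0.0700, 0.0952, 0.2099, 0.3094, 0.3156.
p̂_st = 0.0700·0.41 + 0.0952·0.29 + 0.2099·0.16 + 0.3094·0.22 + 0.3156·0.43 ≈ 0.293636... → 0.2936.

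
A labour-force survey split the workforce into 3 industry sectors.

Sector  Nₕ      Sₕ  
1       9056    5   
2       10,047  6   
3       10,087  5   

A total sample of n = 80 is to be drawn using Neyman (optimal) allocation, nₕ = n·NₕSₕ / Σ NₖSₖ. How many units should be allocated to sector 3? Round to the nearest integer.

Σ NₕSₕ = 9056·5 + 10047·6 + 10087·5 = 155997.
Share for 3: 50435/155997 = 0.32331.
n_3 = 80 × 0.32331 = 25.865... → 26.

26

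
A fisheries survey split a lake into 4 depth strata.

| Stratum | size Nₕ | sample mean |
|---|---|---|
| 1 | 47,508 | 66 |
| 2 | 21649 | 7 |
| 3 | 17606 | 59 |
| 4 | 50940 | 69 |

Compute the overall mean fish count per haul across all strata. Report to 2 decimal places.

56.94

x̄_st = (Σ Nₕx̄ₕ) / (Σ Nₕ) = (47508·66 + 21649·7 + 17606·59 + 50940·69) / 137703
= 7840685 / 137703 = 56.9391... → 56.94.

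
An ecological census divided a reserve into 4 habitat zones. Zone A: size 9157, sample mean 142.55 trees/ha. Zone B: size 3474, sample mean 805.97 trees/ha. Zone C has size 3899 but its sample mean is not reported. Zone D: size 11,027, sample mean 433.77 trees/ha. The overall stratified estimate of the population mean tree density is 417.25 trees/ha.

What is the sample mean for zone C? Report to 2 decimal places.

669.33

Σ Nₕx̄ₕ = N·μ, so 3899·x̄_C = 27557·417.25 − (9157·142.55 + 3474·805.97 + 11027·433.77).
= 11498158.25 − 8888451.92 = 2609706.33.
x̄_C = 2609706.33 / 3899 = 669.3271... → 669.33.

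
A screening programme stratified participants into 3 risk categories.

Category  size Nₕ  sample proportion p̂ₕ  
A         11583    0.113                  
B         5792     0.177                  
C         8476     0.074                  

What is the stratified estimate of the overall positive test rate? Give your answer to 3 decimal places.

N = 11583 + 5792 + 8476 = 25851.
Overall proportion = Σ (Nₕ/N)·p̂ₕ.
Σ Nₕp̂ₕ = 1308.879 + 1025.184 + 627.224 = 2961.287.
2961.287 / 25851 = 0.11455... → 0.115.

0.115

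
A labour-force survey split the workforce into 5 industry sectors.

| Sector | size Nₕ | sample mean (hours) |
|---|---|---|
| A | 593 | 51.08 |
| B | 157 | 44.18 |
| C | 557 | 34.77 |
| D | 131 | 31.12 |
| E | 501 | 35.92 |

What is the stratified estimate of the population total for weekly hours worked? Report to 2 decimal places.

Estimate total by summing Nₕ·x̄ₕ over strata.
593·51.08 + 157·44.18 + 557·34.77 + 131·31.12 + 501·35.92 = 30290.44 + 6936.26 + 19366.89 + 4076.72 + 17995.92 = 78666.23.

78666.23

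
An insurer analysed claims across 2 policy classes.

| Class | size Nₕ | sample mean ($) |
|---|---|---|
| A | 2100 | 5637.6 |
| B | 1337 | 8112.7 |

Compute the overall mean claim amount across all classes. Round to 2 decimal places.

6600.42

N = 2100 + 1337 = 3437.
The stratified mean weights each stratum mean by its population share Nₕ/N.
Σ Nₕx̄ₕ = 2100·5637.6 + 1337·8112.7 = 11838960 + 10846679.9 = 22685639.9.
Divide by N: 22685639.9 / 3437 = 6600.4189... → 6600.42.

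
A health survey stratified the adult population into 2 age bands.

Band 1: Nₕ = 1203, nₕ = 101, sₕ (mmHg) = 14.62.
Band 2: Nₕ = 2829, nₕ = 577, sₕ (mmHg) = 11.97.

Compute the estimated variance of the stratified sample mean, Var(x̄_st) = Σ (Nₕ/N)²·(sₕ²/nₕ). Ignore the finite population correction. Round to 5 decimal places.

N = 4032. Term for each stratum: Wₕ²sₕ²/nₕ.
Var(x̄_st) = 0.18839249 + 0.12224675 = 0.31063924 → 0.31064.

0.31064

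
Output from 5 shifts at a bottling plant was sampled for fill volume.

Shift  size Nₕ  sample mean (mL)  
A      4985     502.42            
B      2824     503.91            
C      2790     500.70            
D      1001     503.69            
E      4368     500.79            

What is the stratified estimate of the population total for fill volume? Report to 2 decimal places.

A: 4985·502.42 = 2504563.7
B: 2824·503.91 = 1423041.84
C: 2790·500.70 = 1396953
D: 1001·503.69 = 504193.69
E: 4368·500.79 = 2187450.72
τ̂ = Σ Nₕx̄ₕ = 8016202.95.

8016202.95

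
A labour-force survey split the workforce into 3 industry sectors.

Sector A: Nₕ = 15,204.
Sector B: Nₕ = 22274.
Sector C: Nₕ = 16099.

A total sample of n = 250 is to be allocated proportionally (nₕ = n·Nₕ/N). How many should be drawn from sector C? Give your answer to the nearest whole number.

75

N = 15204 + 22274 + 16099 = 53577.
n_C = 250·16099/53577 = 75.121... → 75.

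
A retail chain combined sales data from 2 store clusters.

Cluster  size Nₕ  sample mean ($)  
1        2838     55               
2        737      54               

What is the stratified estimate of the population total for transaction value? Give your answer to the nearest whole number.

1: 2838·55 = 156090
2: 737·54 = 39798
τ̂ = Σ Nₕx̄ₕ = 195888.

195888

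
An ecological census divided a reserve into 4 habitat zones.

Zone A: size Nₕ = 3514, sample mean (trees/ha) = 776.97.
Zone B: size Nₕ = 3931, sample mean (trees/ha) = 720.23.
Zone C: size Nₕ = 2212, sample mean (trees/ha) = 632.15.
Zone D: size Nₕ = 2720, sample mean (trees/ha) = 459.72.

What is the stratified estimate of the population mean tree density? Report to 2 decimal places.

663.35

N = 12377; weights Wₕ = Nₕ/N = (0.2839, 0.3176, 0.1787, 0.2198).
x̄_st = Σ Wₕ·x̄ₕ = 0.2839·776.97 + 0.3176·720.23 + 0.1787·632.15 + 0.2198·459.72 ≈ 663.3474...
→ 663.35.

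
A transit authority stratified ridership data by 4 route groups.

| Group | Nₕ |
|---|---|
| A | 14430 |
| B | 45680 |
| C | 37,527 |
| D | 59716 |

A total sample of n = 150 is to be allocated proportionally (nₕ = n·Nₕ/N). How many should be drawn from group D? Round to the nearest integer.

57

Share of group D = 59716/157353 = 0.37950.
Allocate 150 × 0.37950 = 56.926... → 57.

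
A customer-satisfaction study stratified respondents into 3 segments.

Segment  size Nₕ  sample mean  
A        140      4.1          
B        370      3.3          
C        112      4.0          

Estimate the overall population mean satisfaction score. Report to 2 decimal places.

N = 622; weights Wₕ = Nₕ/N = (0.2251, 0.5949, 0.1801).
x̄_st = Σ Wₕ·x̄ₕ = 0.2251·4.1 + 0.5949·3.3 + 0.1801·4.0 ≈ 3.6061...
→ 3.61.

3.61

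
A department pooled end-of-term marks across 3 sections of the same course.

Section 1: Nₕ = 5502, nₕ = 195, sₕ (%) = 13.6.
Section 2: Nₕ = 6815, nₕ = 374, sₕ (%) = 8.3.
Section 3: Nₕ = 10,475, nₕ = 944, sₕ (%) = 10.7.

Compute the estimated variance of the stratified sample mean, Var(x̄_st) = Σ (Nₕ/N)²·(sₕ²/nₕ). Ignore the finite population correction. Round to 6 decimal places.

N = 22792; Wₕ = Nₕ/N.
section 1: (5502/22792)²·13.6²/195 = 0.055273823
section 2: (6815/22792)²·8.3²/374 = 0.016468401
section 3: (10475/22792)²·10.7²/944 = 0.025617618
Sum = 0.097359842 → 0.097360.

0.097360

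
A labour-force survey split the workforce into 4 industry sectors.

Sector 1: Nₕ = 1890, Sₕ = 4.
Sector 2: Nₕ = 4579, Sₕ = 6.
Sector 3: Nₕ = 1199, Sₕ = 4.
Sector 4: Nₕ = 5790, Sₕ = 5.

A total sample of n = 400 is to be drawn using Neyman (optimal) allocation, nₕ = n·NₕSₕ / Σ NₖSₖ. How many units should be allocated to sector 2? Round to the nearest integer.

160

1: NₕSₕ = 1890·4 = 7560
2: NₕSₕ = 4579·6 = 27474
3: NₕSₕ = 1199·4 = 4796
4: NₕSₕ = 5790·5 = 28950
Σ NₕSₕ = 68780.
n_2 = 400·27474/68780 = 159.779... → 160.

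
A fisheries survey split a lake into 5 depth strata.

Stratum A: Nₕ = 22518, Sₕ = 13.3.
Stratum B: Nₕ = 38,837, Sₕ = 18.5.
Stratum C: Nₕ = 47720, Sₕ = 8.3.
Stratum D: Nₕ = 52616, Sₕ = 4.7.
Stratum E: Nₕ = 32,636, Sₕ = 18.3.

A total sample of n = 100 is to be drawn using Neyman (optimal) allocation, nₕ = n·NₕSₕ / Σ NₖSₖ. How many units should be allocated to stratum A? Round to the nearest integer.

A: NₕSₕ = 22518·13.3 = 299489.4
B: NₕSₕ = 38837·18.5 = 718484.5
C: NₕSₕ = 47720·8.3 = 396076
D: NₕSₕ = 52616·4.7 = 247295.2
E: NₕSₕ = 32636·18.3 = 597238.8
Σ NₕSₕ = 2258583.9.
n_A = 100·299489.4/2258583.9 = 13.260... → 13.

13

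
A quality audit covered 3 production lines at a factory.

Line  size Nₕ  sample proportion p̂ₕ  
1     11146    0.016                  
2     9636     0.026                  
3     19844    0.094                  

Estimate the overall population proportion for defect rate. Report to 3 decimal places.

Wₕ = Nₕ/N with N = 40626: 0.2744, 0.2372, 0.4885.
p̂_st = 0.2744·0.016 + 0.2372·0.026 + 0.4885·0.094 ≈ 0.05647... → 0.056.

0.056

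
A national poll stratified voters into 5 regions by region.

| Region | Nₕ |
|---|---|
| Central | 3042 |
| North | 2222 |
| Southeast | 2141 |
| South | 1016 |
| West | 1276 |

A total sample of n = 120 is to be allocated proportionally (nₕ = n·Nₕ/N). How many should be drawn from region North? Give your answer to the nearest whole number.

27

N = 3042 + 2222 + 2141 + 1016 + 1276 = 9697.
n_North = 120·2222/9697 = 27.497... → 27.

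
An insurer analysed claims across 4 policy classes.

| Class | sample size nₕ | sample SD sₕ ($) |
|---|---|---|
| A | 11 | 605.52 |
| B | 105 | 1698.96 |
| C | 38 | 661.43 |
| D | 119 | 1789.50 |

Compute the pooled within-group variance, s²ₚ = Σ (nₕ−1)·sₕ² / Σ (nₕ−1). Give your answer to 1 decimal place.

2594493.1

A: (11−1)·605.52² = 10·366654.4704 = 3666544.704
B: (105−1)·1698.96² = 104·2886465.0816 = 300192368.4864
C: (38−1)·661.43² = 37·437489.6449 = 16187116.8613
D: (119−1)·1789.50² = 118·3202310.25 = 377872609.5
Numerator = 697918639.5517; denominator = Σ(nₕ−1) = 269.
s²ₚ = 697918639.5517/269 = 2594493.084... → 2594493.1.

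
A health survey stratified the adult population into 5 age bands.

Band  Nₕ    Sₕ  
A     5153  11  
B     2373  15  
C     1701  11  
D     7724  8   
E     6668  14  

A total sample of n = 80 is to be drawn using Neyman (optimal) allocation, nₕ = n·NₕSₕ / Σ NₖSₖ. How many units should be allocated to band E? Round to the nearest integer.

28

Σ NₕSₕ = 5153·11 + 2373·15 + 1701·11 + 7724·8 + 6668·14 = 266133.
Share for E: 93352/266133 = 0.35077.
n_E = 80 × 0.35077 = 28.062... → 28.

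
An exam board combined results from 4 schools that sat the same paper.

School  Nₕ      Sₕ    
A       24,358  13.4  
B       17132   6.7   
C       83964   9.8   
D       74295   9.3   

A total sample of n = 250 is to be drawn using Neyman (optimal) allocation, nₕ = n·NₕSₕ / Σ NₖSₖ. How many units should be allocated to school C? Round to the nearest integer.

105

Σ NₕSₕ = 24358·13.4 + 17132·6.7 + 83964·9.8 + 74295·9.3 = 1954972.3.
Share for C: 822847.2/1954972.3 = 0.42090.
n_C = 250 × 0.42090 = 105.225... → 105.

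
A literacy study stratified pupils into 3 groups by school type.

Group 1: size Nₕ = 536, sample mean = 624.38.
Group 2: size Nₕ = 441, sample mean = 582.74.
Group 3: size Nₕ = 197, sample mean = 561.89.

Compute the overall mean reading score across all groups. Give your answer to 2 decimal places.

N = 1174; weights Wₕ = Nₕ/N = (0.4566, 0.3756, 0.1678).
x̄_st = Σ Wₕ·x̄ₕ = 0.4566·624.38 + 0.3756·582.74 + 0.1678·561.89 ≈ 598.2524...
→ 598.25.

598.25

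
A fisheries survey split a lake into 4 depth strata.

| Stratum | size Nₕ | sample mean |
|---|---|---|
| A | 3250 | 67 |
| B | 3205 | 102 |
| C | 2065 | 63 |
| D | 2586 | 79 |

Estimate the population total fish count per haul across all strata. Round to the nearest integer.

Population total = Σ Nₕ·x̄ₕ (each stratum's size times its mean).
3250·67 + 3205·102 + 2065·63 + 2586·79 = 217750 + 326910 + 130095 + 204294 = 879049.

879049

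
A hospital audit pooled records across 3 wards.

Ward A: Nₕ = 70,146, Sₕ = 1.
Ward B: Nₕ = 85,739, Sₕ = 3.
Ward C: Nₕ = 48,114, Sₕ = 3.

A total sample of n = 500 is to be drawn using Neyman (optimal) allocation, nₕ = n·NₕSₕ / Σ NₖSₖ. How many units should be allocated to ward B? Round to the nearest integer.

A: NₕSₕ = 70146·1 = 70146
B: NₕSₕ = 85739·3 = 257217
C: NₕSₕ = 48114·3 = 144342
Σ NₕSₕ = 471705.
n_B = 500·257217/471705 = 272.646... → 273.

273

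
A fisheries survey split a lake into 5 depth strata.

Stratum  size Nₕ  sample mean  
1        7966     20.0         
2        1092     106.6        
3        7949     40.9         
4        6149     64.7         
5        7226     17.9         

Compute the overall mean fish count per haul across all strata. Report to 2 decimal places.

N = 30382; weights Wₕ = Nₕ/N = (0.2622, 0.0359, 0.2616, 0.2024, 0.2378).
x̄_st = Σ Wₕ·x̄ₕ = 0.2622·20.0 + 0.0359·106.6 + 0.2616·40.9 + 0.2024·64.7 + 0.2378·17.9 ≈ 37.1281...
→ 37.13.

37.13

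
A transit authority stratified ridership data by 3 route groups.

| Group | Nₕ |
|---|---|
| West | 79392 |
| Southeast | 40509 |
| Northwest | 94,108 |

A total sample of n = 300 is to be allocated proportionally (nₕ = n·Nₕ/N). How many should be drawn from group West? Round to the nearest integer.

111

Share of group West = 79392/214009 = 0.37098.
Allocate 300 × 0.37098 = 111.293... → 111.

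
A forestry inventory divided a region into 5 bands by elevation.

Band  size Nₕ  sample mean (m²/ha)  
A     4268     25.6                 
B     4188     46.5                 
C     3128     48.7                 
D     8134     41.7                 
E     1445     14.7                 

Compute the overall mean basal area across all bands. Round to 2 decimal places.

N = 21163; weights Wₕ = Nₕ/N = (0.2017, 0.1979, 0.1478, 0.3844, 0.0683).
x̄_st = Σ Wₕ·x̄ₕ = 0.2017·25.6 + 0.1979·46.5 + 0.1478·48.7 + 0.3844·41.7 + 0.0683·14.7 ≈ 38.5940...
→ 38.59.

38.59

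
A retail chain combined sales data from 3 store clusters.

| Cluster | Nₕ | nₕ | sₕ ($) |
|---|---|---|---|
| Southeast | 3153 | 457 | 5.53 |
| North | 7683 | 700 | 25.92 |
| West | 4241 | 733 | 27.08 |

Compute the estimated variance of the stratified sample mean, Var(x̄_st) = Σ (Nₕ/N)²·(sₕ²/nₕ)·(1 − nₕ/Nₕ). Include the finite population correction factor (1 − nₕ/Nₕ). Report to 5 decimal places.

0.29450

N = 15077. Term for each stratum: Wₕ²sₕ²/nₕ·(1−nₕ/Nₕ).
Var(x̄_st) = 0.00250235 + 0.22652438 + 0.06547739 = 0.29450412 → 0.29450.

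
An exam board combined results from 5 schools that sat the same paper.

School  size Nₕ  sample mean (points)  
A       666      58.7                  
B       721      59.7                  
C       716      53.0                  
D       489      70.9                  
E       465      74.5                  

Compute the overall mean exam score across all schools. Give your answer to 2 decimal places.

N = 666 + 721 + 716 + 489 + 465 = 3057.
The stratified mean weights each stratum mean by its population share Nₕ/N.
Σ Nₕx̄ₕ = 666·58.7 + 721·59.7 + 716·53.0 + 489·70.9 + 465·74.5 = 39094.2 + 43043.7 + 37948 + 34670.1 + 34642.5 = 189398.5.
Divide by N: 189398.5 / 3057 = 61.9557... → 61.96.

61.96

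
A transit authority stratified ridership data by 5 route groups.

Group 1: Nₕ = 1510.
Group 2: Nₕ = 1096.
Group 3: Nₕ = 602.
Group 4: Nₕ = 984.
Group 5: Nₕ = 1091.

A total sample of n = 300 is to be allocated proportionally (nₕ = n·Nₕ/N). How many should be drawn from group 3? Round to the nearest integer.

34

N = 1510 + 1096 + 602 + 984 + 1091 = 5283.
n_3 = 300·602/5283 = 34.185... → 34.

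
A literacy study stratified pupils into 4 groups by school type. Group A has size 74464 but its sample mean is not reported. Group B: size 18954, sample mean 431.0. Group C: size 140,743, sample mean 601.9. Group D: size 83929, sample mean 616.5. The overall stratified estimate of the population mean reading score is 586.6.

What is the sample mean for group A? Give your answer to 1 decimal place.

N = 74464 + 18954 + 140743 + 83929 = 318090.
Overall total = μ·N = 586.6·318090 = 186591594.
Subtract the known strata: 18954·431.0 + 140743·601.9 + 83929·616.5 = 144624614.2.
Remaining total for group A: 186591594 − 144624614.2 = 41966979.8.
Divide by its size: 41966979.8 / 74464 = 563.588... → 563.6.

563.6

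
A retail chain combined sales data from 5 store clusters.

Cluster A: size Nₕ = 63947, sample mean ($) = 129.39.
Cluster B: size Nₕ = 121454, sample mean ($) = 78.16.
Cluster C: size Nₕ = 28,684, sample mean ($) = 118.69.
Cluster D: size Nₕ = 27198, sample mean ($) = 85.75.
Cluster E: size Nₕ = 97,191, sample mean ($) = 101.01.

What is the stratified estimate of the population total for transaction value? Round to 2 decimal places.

33320942.34

Estimate total by summing Nₕ·x̄ₕ over strata.
63947·129.39 + 121454·78.16 + 28684·118.69 + 27198·85.75 + 97191·101.01 = 8274102.33 + 9492844.64 + 3404503.96 + 2332228.5 + 9817262.91 = 33320942.34.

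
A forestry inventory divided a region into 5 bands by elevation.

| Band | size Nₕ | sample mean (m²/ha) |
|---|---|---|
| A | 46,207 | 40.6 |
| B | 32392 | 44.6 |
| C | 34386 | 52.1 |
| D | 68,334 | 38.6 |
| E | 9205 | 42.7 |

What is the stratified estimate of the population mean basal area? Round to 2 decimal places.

N = 46207 + 32392 + 34386 + 68334 + 9205 = 190524.
The stratified mean weights each stratum mean by its population share Nₕ/N.
Σ Nₕx̄ₕ = 46207·40.6 + 32392·44.6 + 34386·52.1 + 68334·38.6 + 9205·42.7 = 1876004.2 + 1444683.2 + 1791510.6 + 2637692.4 + 393053.5 = 8142943.9.
Divide by N: 8142943.9 / 190524 = 42.7397... → 42.74.

42.74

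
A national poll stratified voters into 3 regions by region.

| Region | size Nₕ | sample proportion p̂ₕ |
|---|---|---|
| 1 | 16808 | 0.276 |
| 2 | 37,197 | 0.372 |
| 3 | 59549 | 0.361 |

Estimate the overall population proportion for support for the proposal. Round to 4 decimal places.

Wₕ = Nₕ/N with N = 113554: 0.1480, 0.3276, 0.5244.
p̂_st = 0.1480·0.276 + 0.3276·0.372 + 0.5244·0.361 ≈ 0.352022... → 0.3520.

0.3520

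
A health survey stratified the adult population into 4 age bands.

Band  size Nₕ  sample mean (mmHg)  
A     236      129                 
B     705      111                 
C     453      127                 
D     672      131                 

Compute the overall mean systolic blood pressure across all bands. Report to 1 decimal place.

x̄_st = (Σ Nₕx̄ₕ) / (Σ Nₕ) = (236·129 + 705·111 + 453·127 + 672·131) / 2066
= 254262 / 2066 = 123.070... → 123.1.

123.1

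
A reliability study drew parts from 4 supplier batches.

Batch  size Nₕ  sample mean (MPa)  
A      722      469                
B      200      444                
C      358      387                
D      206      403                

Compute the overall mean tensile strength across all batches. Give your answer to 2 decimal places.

N = 722 + 200 + 358 + 206 = 1486.
The stratified mean weights each stratum mean by its population share Nₕ/N.
Σ Nₕx̄ₕ = 722·469 + 200·444 + 358·387 + 206·403 = 338618 + 88800 + 138546 + 83018 = 648982.
Divide by N: 648982 / 1486 = 436.7308... → 436.73.

436.73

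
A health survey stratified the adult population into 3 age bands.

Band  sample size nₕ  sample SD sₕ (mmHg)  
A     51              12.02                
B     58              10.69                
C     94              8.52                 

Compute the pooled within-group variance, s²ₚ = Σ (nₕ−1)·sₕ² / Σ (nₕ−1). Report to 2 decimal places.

A: (51−1)·12.02² = 50·144.4804 = 7224.02
B: (58−1)·10.69² = 57·114.2761 = 6513.7377
C: (94−1)·8.52² = 93·72.5904 = 6750.9072
Numerator = 20488.6649; denominator = Σ(nₕ−1) = 200.
s²ₚ = 20488.6649/200 = 102.4433... → 102.44.

102.44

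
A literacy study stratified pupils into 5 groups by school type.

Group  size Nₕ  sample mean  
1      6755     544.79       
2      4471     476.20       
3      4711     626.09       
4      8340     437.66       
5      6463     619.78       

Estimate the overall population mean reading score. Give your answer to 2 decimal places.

N = 30740; weights Wₕ = Nₕ/N = (0.2197, 0.1454, 0.1533, 0.2713, 0.2102).
x̄_st = Σ Wₕ·x̄ₕ = 0.2197·544.79 + 0.1454·476.20 + 0.1533·626.09 + 0.2713·437.66 + 0.2102·619.78 ≈ 533.9746...
→ 533.97.

533.97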